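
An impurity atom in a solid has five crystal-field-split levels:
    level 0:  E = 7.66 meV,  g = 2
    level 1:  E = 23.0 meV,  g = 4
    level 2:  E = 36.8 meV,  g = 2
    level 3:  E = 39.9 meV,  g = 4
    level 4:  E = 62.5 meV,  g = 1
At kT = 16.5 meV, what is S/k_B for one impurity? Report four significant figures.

Eᵢ/kT = 0.464242, 1.39394, 2.23030, 2.41818, 3.78788.
Z = Σ gᵢe^(−Eᵢ/kT) = 2·e^(−0.464242) + 4·e^(−1.39394) + 2·e^(−2.23030) + 4·e^(−2.41818) + 1·e^(−3.78788) = 1.25722 + 0.992384 + 0.214992 + 0.356334 + 0.0226436 = 2.84357.
⟨E⟩ = Σ EᵢPᵢ = 19.6935 meV.
S/k_B = ln Z + ⟨E⟩/kT = ln(2.84357) + 19.6935/16.5 = 1.04506 + 1.19355 = 2.239.

2.239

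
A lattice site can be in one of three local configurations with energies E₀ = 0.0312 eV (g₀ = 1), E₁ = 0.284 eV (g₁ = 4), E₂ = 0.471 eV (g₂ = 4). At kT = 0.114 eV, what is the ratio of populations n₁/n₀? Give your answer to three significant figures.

n₁/n₀ = (g₁/g₀) exp[−(E₁−E₀)/kT] = (4/1) × exp(−(0.2528 eV)/(0.114 eV)) = (4/1) × exp(-2.2175) = 0.436.

0.436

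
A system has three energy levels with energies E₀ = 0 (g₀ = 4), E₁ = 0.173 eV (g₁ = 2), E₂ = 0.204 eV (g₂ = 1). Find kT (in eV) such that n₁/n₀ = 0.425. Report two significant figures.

n₁/n₀ = (g₁/g₀) exp[−(E₁−E₀)/kT] = 0.425.
⇒ (E₁−E₀)/kT = ln((2/4)/0.425) = ln(1.176) = 0.1621.
kT = 0.173 eV / 0.1621 = 1.1 eV.

1.1 eV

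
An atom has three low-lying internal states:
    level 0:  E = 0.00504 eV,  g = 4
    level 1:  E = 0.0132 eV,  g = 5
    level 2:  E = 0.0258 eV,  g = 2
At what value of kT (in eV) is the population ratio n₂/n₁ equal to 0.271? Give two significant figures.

n₂/n₁ = (g₂/g₁) exp[−(E₂−E₁)/kT] = 0.271.
⇒ (E₂−E₁)/kT = ln((2/5)/0.271) = ln(1.476) = 0.3893.
kT = 0.0126 eV / 0.3893 = 0.032 eV.

0.032 eV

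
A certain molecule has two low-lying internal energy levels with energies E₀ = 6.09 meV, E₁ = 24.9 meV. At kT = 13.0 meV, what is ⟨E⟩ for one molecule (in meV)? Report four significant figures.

Eᵢ/kT = 0.468462, 1.91538.
Z = Σ e^(−Eᵢ/kT) = e^(−0.468462) + e^(−1.91538) = 0.625964 + 0.147286 = 0.773250.
⟨E⟩ = Σ Eᵢ e^(−Eᵢ/kT) / Z = (6.09·0.625964 + 24.9·0.147286) / 0.773250 = 9.673 meV.

9.673 meV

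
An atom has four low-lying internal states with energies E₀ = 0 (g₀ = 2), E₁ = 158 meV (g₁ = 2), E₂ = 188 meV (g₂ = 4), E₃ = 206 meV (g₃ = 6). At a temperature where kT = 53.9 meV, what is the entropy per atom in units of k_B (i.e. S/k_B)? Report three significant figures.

1.38

Eᵢ/kT = 0, 2.9314, 3.4879, 3.8219.
Z = Σ gᵢe^(−Eᵢ/kT) = 2·e^(−0) + 2·e^(−2.9314) + 4·e^(−3.4879) + 6·e^(−3.8219) = 2.0000 + 0.10664 + 0.12226 + 0.13132 = 2.3602.
⟨E⟩ = Σ EᵢPᵢ = 28.339 meV.
S/k_B = ln Z + ⟨E⟩/kT = ln(2.3602) + 28.339/53.9 = 0.85875 + 0.52577 = 1.38.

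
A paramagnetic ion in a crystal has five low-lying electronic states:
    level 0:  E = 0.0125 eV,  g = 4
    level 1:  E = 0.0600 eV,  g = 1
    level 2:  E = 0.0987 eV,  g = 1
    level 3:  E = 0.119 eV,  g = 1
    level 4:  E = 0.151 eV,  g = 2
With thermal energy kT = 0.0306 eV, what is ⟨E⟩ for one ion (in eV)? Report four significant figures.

Eᵢ/kT = 0.408497, 1.96078, 3.22549, 3.88889, 4.93464.
Z = Σ gᵢe^(−Eᵢ/kT) = 4·e^(−0.408497) + 1·e^(−1.96078) + 1·e^(−3.22549) + 1·e^(−3.88889) + 2·e^(−4.93464) = 2.65859 + 0.140749 + 0.0397363 + 0.0204681 + 0.0143861 = 2.87393.
⟨E⟩ = Σ Eᵢ gᵢe^(−Eᵢ/kT) / Z = (0.0125·2.65859 + 0.0600·0.140749 + 0.0987·0.0397363 + 0.119·0.0204681 + 0.151·0.0143861) / 2.87393 = 0.01747 eV.

0.01747 eV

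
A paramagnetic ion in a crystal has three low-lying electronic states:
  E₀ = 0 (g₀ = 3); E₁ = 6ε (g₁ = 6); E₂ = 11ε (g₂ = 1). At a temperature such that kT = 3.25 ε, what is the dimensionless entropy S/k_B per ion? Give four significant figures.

Eᵢ/kT = 0, 1.84615, 3.38462.
Z = Σ gᵢe^(−Eᵢ/kT) = 3·e^(−0) + 6·e^(−1.84615) + 1·e^(−3.38462) = 3.00000 + 0.947062 + 0.0338905 = 3.98095.
⟨E⟩ = Σ EᵢPᵢ = 1.52104 ε.
S/k_B = ln Z + ⟨E⟩/kT = ln(3.98095) + 1.52104/3.25 = 1.38152 + 0.468012 = 1.850.

1.850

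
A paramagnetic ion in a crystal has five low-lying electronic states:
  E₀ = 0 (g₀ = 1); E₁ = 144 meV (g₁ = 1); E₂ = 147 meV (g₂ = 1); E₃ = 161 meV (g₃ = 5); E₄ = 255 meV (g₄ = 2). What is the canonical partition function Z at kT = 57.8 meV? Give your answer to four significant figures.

Eᵢ/kT = 0, 2.49135, 2.54325, 2.78547, 4.41176.
Z = Σ gᵢe^(−Eᵢ/kT) = 1·e^(−0) + 1·e^(−2.49135) + 1·e^(−2.54325) + 5·e^(−2.78547) + 2·e^(−4.41176) = 1.00000 + 0.0827981 + 0.0786105 + 0.308500 + 0.0242676 = 1.49418.

Z = 1.494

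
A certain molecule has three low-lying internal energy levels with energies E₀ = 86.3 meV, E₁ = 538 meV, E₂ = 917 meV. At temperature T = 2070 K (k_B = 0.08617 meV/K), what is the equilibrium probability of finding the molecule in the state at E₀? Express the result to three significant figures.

0.918

k_BT = 0.08617 × 2070 K = 178.37 meV.
Eᵢ/kT = 0.48383, 3.0162, 5.1410.
Z = Σ e^(−Eᵢ/kT) = e^(−0.48383) + e^(−3.0162) + e^(−5.1410) = 0.61642 + 0.048987 + 0.0058518 = 0.67126.
P₀ = e^(−E₀/kT) / Z = 0.61642/0.67126 = 0.918.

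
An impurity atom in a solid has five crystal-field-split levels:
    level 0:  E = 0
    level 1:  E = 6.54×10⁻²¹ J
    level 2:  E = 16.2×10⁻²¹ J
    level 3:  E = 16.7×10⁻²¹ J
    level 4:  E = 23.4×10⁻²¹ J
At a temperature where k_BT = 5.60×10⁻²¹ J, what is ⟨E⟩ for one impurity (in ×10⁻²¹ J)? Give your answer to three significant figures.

2.89 ×10⁻²¹ J

Eᵢ/kT = 0, 1.1679, 2.8929, 2.9821, 4.1786.
Z = Σ e^(−Eᵢ/kT) = e^(−0) + e^(−1.1679) + e^(−2.8929) + e^(−2.9821) + e^(−4.1786) = 1.0000 + 0.31102 + 0.055415 + 0.050686 + 0.015320 = 1.4324.
⟨E⟩ = Σ Eᵢ e^(−Eᵢ/kT) / Z = (0·1.0000 + 6.54·0.31102 + 16.2·0.055415 + 16.7·0.050686 + 23.4·0.015320) / 1.4324 = 2.89 ×10⁻²¹ J.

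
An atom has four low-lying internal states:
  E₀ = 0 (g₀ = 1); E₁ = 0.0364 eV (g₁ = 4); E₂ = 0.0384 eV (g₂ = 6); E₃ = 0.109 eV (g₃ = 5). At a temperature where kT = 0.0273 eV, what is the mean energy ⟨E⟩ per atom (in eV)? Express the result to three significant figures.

0.0290 eV

Eᵢ/kT = 0, 1.3333, 1.4066, 3.9927.
Z = Σ gᵢe^(−Eᵢ/kT) = 1·e^(−0) + 4·e^(−1.3333) + 6·e^(−1.4066) + 5·e^(−3.9927) = 1.0000 + 1.0544 + 1.4698 + 0.092249 = 3.6164.
⟨E⟩ = Σ Eᵢ gᵢe^(−Eᵢ/kT) / Z = (0·1.0000 + 0.0364·1.0544 + 0.0384·1.4698 + 0.109·0.092249) / 3.6164 = 0.0290 eV.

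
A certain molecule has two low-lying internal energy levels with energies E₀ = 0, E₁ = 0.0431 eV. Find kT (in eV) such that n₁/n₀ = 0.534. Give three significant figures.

0.0687 eV

n₁/n₀ = exp[−(E₁−E₀)/kT] = 0.534.
⇒ (E₁−E₀)/kT = ln(1/0.534) = ln(1.8727) = 0.62738.
kT = 0.0431 eV / 0.62738 = 0.0687 eV.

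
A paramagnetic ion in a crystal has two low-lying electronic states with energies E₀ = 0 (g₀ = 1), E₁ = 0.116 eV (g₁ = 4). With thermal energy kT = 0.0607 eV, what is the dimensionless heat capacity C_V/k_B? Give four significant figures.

0.8529

Eᵢ/kT = 0, 1.91104.
Z = Σ gᵢe^(−Eᵢ/kT) = 1·e^(−0) + 4·e^(−1.91104) = 1.00000 + 0.591706 = 1.59171.
⟨E⟩ = 0.0431221 eV, ⟨E²⟩ = 0.00500216 eV².
C_V/k_B = (⟨E²⟩ − ⟨E⟩²)/(kT)² = (0.00500216 − 0.00185952)/0.00368449 = 0.8529.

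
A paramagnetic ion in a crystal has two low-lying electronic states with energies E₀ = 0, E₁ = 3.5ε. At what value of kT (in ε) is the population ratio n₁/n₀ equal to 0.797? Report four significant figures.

15.43 ε

n₁/n₀ = exp[−(E₁−E₀)/kT] = 0.797.
⇒ (E₁−E₀)/kT = ln(1/0.797) = ln(1.25471) = 0.226904.
kT = 3.5ε / 0.226904 = 15.43 ε.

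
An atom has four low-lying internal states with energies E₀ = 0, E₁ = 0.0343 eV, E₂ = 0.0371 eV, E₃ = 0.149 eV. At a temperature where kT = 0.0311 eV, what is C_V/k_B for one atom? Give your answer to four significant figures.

0.4061

Eᵢ/kT = 0, 1.10289, 1.19293, 4.79100.
Z = Σ e^(−Eᵢ/kT) = e^(−0) + e^(−1.10289) + e^(−1.19293) + e^(−4.79100) = 1.00000 + 0.331910 + 0.303331 + 0.00830415 = 1.64355.
⟨E⟩ = 0.0145267 eV, ⟨E²⟩ = 0.000603789 eV².
C_V/k_B = (⟨E²⟩ − ⟨E⟩²)/(kT)² = (0.000603789 − 0.000211025)/0.000967210 = 0.4061.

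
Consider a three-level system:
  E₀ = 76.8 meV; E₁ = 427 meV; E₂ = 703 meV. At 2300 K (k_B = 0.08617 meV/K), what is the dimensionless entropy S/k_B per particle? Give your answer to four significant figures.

0.5527

k_BT = 0.08617 × 2300 K = 198.191 meV.
Eᵢ/kT = 0.387505, 2.15449, 3.54708.
Z = Σ e^(−Eᵢ/kT) = e^(−0.387505) + e^(−2.15449) + e^(−3.54708) = 0.678748 + 0.115962 + 0.0288086 = 0.823519.
⟨E⟩ = Σ EᵢPᵢ = 148.019 meV.
S/k_B = ln Z + ⟨E⟩/kT = ln(0.823519) + 148.019/198.191 = -0.194169 + 0.746850 = 0.5527.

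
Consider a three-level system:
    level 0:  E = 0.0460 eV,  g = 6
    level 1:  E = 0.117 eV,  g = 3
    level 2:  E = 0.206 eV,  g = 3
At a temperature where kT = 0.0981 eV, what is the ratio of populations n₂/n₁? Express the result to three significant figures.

0.404

n₂/n₁ = (g₂/g₁) exp[−(E₂−E₁)/kT] = (3/3) × exp(−(0.089 eV)/(0.0981 eV)) = (3/3) × exp(-0.90724) = 0.404.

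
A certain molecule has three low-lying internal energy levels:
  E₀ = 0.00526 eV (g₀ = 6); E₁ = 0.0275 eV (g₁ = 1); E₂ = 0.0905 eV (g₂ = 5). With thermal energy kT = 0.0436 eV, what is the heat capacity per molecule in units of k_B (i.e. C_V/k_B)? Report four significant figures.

Eᵢ/kT = 0.120642, 0.630734, 2.07569.
Z = Σ gᵢe^(−Eᵢ/kT) = 6·e^(−0.120642) + 1·e^(−0.630734) + 5·e^(−2.07569) = 5.31811 + 0.532201 + 0.627349 = 6.47766.
⟨E⟩ = 0.0153426 eV, ⟨E²⟩ = 0.000878058 eV².
C_V/k_B = (⟨E²⟩ − ⟨E⟩²)/(kT)² = (0.000878058 − 0.000235395)/0.00190096 = 0.3381.

0.3381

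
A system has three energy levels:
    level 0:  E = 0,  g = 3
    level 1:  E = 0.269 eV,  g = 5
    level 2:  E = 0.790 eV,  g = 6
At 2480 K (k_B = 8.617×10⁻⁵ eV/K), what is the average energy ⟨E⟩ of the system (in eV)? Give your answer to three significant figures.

0.109 eV

k_BT = 8.617×10⁻⁵ × 2480 K = 0.21370 eV.
Eᵢ/kT = 0, 1.2588, 3.6968.
Z = Σ gᵢe^(−Eᵢ/kT) = 3·e^(−0) + 5·e^(−1.2588) + 6·e^(−3.6968) = 3.0000 + 1.4200 + 0.14882 = 4.5688.
⟨E⟩ = Σ Eᵢ gᵢe^(−Eᵢ/kT) / Z = (0·3.0000 + 0.269·1.4200 + 0.790·0.14882) / 4.5688 = 0.109 eV.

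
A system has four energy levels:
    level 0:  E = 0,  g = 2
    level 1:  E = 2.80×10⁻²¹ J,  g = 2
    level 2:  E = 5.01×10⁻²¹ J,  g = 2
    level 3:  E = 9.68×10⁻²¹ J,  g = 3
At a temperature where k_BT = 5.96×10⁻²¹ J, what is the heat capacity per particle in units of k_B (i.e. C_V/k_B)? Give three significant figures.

Eᵢ/kT = 0, 0.46980, 0.84060, 1.6242.
Z = Σ gᵢe^(−Eᵢ/kT) = 2·e^(−0) + 2·e^(−0.46980) + 2·e^(−0.84060) + 3·e^(−1.6242) = 2.0000 + 1.2503 + 0.86290 + 0.59121 = 4.7044.
⟨E⟩ = 2.8796, ⟨E²⟩ = 18.463.
C_V/k_B = (⟨E²⟩ − ⟨E⟩²)/(kT)² = (18.463 − 8.2921)/35.522 = 0.286.

0.286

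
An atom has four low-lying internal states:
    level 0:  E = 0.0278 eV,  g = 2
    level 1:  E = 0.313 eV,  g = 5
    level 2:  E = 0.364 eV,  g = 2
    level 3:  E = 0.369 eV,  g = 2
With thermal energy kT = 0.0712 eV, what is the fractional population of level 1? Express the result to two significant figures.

Eᵢ/kT = 0.3904, 4.396, 5.112, 5.183.
Z = Σ gᵢe^(−Eᵢ/kT) = 2·e^(−0.3904) + 5·e^(−4.396) + 2·e^(−5.112) + 2·e^(−5.183) = 1.354 + 0.06163 + 0.01205 + 0.01122 = 1.439.
P₁ = g₁ e^(−E₁/kT) / Z = 0.06163/1.439 = 0.043.

0.043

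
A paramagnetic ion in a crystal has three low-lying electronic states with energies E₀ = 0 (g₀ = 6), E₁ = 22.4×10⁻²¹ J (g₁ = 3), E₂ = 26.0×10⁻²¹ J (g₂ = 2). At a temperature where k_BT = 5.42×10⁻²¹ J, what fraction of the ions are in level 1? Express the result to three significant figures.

Eᵢ/kT = 0, 4.1328, 4.7970.
Z = Σ gᵢe^(−Eᵢ/kT) = 6·e^(−0) + 3·e^(−4.1328) + 2·e^(−4.7970) = 6.0000 + 0.048114 + 0.016509 = 6.0646.
P₁ = g₁ e^(−E₁/kT) / Z = 0.048114/6.0646 = 0.00793.

0.00793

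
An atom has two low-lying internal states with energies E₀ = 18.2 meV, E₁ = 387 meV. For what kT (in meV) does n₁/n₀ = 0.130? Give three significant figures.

181 meV

n₁/n₀ = exp[−(E₁−E₀)/kT] = 0.130.
⇒ (E₁−E₀)/kT = ln(1/0.130) = ln(7.6923) = 2.0402.
kT = 368.8 meV / 2.0402 = 181 meV.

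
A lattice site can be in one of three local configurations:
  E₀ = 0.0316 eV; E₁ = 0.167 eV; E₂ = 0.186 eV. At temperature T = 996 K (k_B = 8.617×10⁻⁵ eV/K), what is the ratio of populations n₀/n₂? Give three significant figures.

6.04

k_BT = 8.617×10⁻⁵ × 996 K = 0.085825 eV.
n₀/n₂ = exp[−(E₀−E₂)/kT] = exp(−(-0.1544 eV)/(0.085825 eV)) = exp(1.7990) = 6.04.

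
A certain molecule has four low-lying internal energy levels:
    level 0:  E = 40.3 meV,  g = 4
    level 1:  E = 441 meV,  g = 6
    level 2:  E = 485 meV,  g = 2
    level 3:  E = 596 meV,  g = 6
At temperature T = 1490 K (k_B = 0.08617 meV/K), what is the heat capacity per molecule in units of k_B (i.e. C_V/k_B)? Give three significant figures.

0.993

k_BT = 0.08617 × 1490 K = 128.39 meV.
Eᵢ/kT = 0.31389, 3.4348, 3.7776, 4.6421.
Z = Σ gᵢe^(−Eᵢ/kT) = 4·e^(−0.31389) + 6·e^(−3.4348) + 2·e^(−3.7776) + 6·e^(−4.6421) = 2.9224 + 0.19339 + 0.045755 + 0.057825 = 3.2194.
⟨E⟩ = 80.671 meV, ⟨E²⟩ = 22880 meV².
C_V/k_B = (⟨E²⟩ − ⟨E⟩²)/(kT)² = (22880 − 6507.8)/16484 = 0.993.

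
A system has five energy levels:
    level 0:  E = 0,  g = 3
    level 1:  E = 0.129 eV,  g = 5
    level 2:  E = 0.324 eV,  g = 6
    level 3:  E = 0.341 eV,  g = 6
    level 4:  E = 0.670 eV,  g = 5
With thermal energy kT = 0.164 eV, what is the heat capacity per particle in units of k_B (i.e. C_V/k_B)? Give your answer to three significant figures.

0.749

Eᵢ/kT = 0, 0.78659, 1.9756, 2.0793, 4.0854.
Z = Σ gᵢe^(−Eᵢ/kT) = 3·e^(−0) + 5·e^(−0.78659) + 6·e^(−1.9756) + 6·e^(−2.0793) + 5·e^(−4.0854) = 3.0000 + 2.2770 + 0.83207 + 0.75011 + 0.084082 = 6.9433.
⟨E⟩ = 0.12609 eV, ⟨E²⟩ = 0.036036 eV².
C_V/k_B = (⟨E²⟩ − ⟨E⟩²)/(kT)² = (0.036036 − 0.015899)/0.026896 = 0.749.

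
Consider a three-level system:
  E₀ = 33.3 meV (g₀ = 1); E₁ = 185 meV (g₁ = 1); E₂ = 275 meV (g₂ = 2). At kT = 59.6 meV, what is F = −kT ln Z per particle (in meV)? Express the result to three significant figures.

Eᵢ/kT = 0.55872, 3.1040, 4.6141.
Z = Σ gᵢe^(−Eᵢ/kT) = 1·e^(−0.55872) + 1·e^(−3.1040) + 2·e^(−4.6141) = 0.57194 + 0.044869 + 0.019822 = 0.63663.
F = −kT ln Z = −59.6 × ln(0.63663) = −59.6 × -0.45157 = 26.9 meV.

26.9 meV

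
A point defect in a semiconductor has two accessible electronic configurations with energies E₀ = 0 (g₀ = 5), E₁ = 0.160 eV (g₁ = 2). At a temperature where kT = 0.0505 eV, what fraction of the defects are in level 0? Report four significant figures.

0.9834

Eᵢ/kT = 0, 3.16832.
Z = Σ gᵢe^(−Eᵢ/kT) = 5·e^(−0) + 2·e^(−3.16832) = 5.00000 + 0.0841484 = 5.08415.
P₀ = g₀ e^(−E₀/kT) / Z = 5.00000/5.08415 = 0.9834.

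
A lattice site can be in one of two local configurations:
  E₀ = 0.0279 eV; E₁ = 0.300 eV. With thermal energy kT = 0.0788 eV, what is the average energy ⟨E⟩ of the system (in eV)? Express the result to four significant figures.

Eᵢ/kT = 0.354061, 3.80711.
Z = Σ e^(−Eᵢ/kT) = e^(−0.354061) + e^(−3.80711) = 0.701832 + 0.0222123 = 0.724044.
⟨E⟩ = Σ Eᵢ e^(−Eᵢ/kT) / Z = (0.0279·0.701832 + 0.300·0.0222123) / 0.724044 = 0.03625 eV.

0.03625 eV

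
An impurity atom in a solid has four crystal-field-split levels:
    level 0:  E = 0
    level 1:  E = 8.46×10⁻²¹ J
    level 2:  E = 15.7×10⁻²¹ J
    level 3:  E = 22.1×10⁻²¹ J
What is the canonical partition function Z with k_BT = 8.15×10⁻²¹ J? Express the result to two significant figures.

Z = 1.6

Eᵢ/kT = 0, 1.038, 1.926, 2.712.
Z = Σ e^(−Eᵢ/kT) = e^(−0) + e^(−1.038) + e^(−1.926) + e^(−2.712) = 1.000 + 0.3542 + 0.1457 + 0.06640 = 1.566.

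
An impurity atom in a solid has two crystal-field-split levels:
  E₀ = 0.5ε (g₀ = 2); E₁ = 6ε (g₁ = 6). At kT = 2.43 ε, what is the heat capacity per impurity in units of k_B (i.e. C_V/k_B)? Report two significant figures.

Eᵢ/kT = 0.2058, 2.469.
Z = Σ gᵢe^(−Eᵢ/kT) = 2·e^(−0.2058) + 6·e^(−2.469) = 1.628 + 0.5080 = 2.136.
⟨E⟩ = 1.808 ε, ⟨E²⟩ = 8.752 ε².
C_V/k_B = (⟨E²⟩ − ⟨E⟩²)/(kT)² = (8.752 − 3.269)/5.905 = 0.93.

0.93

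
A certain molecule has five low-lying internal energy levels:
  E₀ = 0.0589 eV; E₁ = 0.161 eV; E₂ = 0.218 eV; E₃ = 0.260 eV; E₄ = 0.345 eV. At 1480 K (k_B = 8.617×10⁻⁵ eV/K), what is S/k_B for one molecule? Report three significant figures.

1.34

k_BT = 8.617×10⁻⁵ × 1480 K = 0.12753 eV.
Eᵢ/kT = 0.46185, 1.2624, 1.7094, 2.0387, 2.7052.
Z = Σ e^(−Eᵢ/kT) = e^(−0.46185) + e^(−1.2624) + e^(−1.7094) + e^(−2.0387) + e^(−2.7052) = 0.63012 + 0.28297 + 0.18097 + 0.13020 + 0.066857 = 1.2911.
⟨E⟩ = Σ EᵢPᵢ = 0.13867 eV.
S/k_B = ln Z + ⟨E⟩/kT = ln(1.2911) + 0.13867/0.12753 = 0.25549 + 1.0874 = 1.34.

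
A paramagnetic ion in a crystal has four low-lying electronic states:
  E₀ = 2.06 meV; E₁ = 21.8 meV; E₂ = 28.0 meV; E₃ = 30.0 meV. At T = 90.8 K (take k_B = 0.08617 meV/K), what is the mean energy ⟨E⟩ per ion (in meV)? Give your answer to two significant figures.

5.0 meV

k_BT = 0.08617 × 90.8 K = 7.824 meV.
Eᵢ/kT = 0.2633, 2.786, 3.579, 3.834.
Z = Σ e^(−Eᵢ/kT) = e^(−0.2633) + e^(−2.786) + e^(−3.579) + e^(−3.834) = 0.7685 + 0.06167 + 0.02790 + 0.02162 = 0.8797.
⟨E⟩ = Σ Eᵢ e^(−Eᵢ/kT) / Z = (2.06·0.7685 + 21.8·0.06167 + 28.0·0.02790 + 30.0·0.02162) / 0.8797 = 5.0 meV.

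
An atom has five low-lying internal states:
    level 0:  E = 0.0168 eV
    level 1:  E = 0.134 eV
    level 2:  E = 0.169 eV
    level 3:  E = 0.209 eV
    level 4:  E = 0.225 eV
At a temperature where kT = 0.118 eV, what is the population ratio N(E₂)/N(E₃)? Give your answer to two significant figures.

n₂/n₃ = exp[−(E₂−E₃)/kT] = exp(−(-0.040 eV)/(0.118 eV)) = exp(0.3390) = 1.4.

1.4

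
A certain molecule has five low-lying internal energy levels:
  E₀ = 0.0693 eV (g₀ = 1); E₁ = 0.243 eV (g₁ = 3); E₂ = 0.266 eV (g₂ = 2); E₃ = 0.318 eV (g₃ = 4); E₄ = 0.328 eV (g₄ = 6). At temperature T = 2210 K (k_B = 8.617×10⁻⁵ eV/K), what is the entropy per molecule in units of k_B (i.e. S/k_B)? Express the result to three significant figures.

k_BT = 8.617×10⁻⁵ × 2210 K = 0.19044 eV.
Eᵢ/kT = 0.36389, 1.2760, 1.3968, 1.6698, 1.7223.
Z = Σ gᵢe^(−Eᵢ/kT) = 1·e^(−0.36389) + 3·e^(−1.2760) + 2·e^(−1.3968) + 4·e^(−1.6698) + 6·e^(−1.7223) = 0.69497 + 0.83746 + 0.49477 + 0.75314 + 1.0719 = 3.8522.
⟨E⟩ = Σ EᵢPᵢ = 0.25293 eV.
S/k_B = ln Z + ⟨E⟩/kT = ln(3.8522) + 0.25293/0.19044 = 1.3486 + 1.3281 = 2.68.

2.68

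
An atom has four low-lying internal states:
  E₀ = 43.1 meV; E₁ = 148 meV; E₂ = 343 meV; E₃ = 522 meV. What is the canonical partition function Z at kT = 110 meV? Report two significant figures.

Eᵢ/kT = 0.3918, 1.345, 3.118, 4.745.
Z = Σ e^(−Eᵢ/kT) = e^(−0.3918) + e^(−1.345) + e^(−3.118) + e^(−4.745) = 0.6758 + 0.2605 + 0.04425 + 0.008695 = 0.9892.

Z = 0.99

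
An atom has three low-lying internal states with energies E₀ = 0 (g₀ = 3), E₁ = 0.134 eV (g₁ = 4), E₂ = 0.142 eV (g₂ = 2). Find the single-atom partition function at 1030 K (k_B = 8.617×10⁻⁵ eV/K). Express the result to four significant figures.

k_BT = 8.617×10⁻⁵ × 1030 K = 0.0887551 eV.
Eᵢ/kT = 0, 1.50977, 1.59991.
Z = Σ gᵢe^(−Eᵢ/kT) = 3·e^(−0) + 4·e^(−1.50977) + 2·e^(−1.59991) = 3.00000 + 0.883843 + 0.403829 = 4.28767.

Z = 4.288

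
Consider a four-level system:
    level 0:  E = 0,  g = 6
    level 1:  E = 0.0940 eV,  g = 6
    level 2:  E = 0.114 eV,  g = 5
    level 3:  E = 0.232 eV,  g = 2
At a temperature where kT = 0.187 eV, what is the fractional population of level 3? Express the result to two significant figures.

0.045

Eᵢ/kT = 0, 0.5027, 0.6096, 1.241.
Z = Σ gᵢe^(−Eᵢ/kT) = 6·e^(−0) + 6·e^(−0.5027) + 5·e^(−0.6096) + 2·e^(−1.241) = 6.000 + 3.629 + 2.718 + 0.5782 = 12.93.
P₃ = g₃ e^(−E₃/kT) / Z = 0.5782/12.93 = 0.045.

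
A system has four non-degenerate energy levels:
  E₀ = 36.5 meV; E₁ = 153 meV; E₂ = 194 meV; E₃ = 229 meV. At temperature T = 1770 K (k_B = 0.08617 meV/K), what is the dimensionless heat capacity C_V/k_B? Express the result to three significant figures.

k_BT = 0.08617 × 1770 K = 152.52 meV.
Eᵢ/kT = 0.23931, 1.0031, 1.2720, 1.5014.
Z = Σ e^(−Eᵢ/kT) = e^(−0.23931) + e^(−1.0031) + e^(−1.2720) + e^(−1.5014) = 0.78717 + 0.36674 + 0.28027 + 0.22282 = 1.6570.
⟨E⟩ = 114.81 meV, ⟨E²⟩ = 19232 meV².
C_V/k_B = (⟨E²⟩ − ⟨E⟩²)/(kT)² = (19232 − 13181)/23262 = 0.260.

0.260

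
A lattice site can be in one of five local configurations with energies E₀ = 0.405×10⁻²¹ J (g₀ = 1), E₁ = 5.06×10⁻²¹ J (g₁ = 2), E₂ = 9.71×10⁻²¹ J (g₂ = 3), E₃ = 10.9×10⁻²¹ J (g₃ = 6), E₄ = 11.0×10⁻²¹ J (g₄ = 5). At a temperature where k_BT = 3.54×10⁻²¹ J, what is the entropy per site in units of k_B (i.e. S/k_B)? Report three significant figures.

Eᵢ/kT = 0.11441, 1.4294, 2.7429, 3.0791, 3.1073.
Z = Σ gᵢe^(−Eᵢ/kT) = 1·e^(−0.11441) + 2·e^(−1.4294) + 3·e^(−2.7429) + 6·e^(−3.0791) + 5·e^(−3.1073) = 0.89189 + 0.47891 + 0.19315 + 0.27600 + 0.22361 = 2.0636.
⟨E⟩ = Σ EᵢPᵢ = 4.9080 ×10⁻²¹ J.
S/k_B = ln Z + ⟨E⟩/kT = ln(2.0636) + 4.9080/3.54 = 0.72445 + 1.3864 = 2.11.

2.11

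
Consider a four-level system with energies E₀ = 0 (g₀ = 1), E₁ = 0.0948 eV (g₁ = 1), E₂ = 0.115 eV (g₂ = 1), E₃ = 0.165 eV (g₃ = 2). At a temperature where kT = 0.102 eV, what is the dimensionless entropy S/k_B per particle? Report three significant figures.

Eᵢ/kT = 0, 0.92941, 1.1275, 1.6176.
Z = Σ gᵢe^(−Eᵢ/kT) = 1·e^(−0) + 1·e^(−0.92941) + 1·e^(−1.1275) + 2·e^(−1.6176) = 1.0000 + 0.39479 + 0.32384 + 0.39675 = 2.1154.
⟨E⟩ = Σ EᵢPᵢ = 0.066243 eV.
S/k_B = ln Z + ⟨E⟩/kT = ln(2.1154) + 0.066243/0.102 = 0.74924 + 0.64944 = 1.40.

1.40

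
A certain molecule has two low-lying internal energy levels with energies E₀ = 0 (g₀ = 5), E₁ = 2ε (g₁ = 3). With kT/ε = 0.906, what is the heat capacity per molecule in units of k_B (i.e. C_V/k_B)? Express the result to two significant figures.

Eᵢ/kT = 0, 2.208.
Z = Σ gᵢe^(−Eᵢ/kT) = 5·e^(−0) + 3·e^(−2.208) = 5.000 + 0.3298 = 5.330.
⟨E⟩ = 0.1238 ε, ⟨E²⟩ = 0.2475 ε².
C_V/k_B = (⟨E²⟩ − ⟨E⟩²)/(kT)² = (0.2475 − 0.01533)/0.8208 = 0.28.

0.28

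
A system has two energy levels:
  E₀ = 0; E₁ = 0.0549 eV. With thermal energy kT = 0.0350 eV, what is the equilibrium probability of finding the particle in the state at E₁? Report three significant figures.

Eᵢ/kT = 0, 1.5686.
Z = Σ e^(−Eᵢ/kT) = e^(−0) + e^(−1.5686) = 1.0000 + 0.20834 = 1.2083.
P₁ = e^(−E₁/kT) / Z = 0.20834/1.2083 = 0.172.

0.172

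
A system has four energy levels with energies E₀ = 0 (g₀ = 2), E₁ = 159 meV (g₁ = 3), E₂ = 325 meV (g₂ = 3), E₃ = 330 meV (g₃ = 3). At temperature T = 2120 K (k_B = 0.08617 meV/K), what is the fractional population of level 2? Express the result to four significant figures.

k_BT = 0.08617 × 2120 K = 182.680 meV.
Eᵢ/kT = 0, 0.870374, 1.77907, 1.80644.
Z = Σ gᵢe^(−Eᵢ/kT) = 2·e^(−0) + 3·e^(−0.870374) + 3·e^(−1.77907) + 3·e^(−1.80644) = 2.00000 + 1.25638 + 0.506385 + 0.492713 = 4.25548.
P₂ = g₂ e^(−E₂/kT) / Z = 0.506385/4.25548 = 0.1190.

0.1190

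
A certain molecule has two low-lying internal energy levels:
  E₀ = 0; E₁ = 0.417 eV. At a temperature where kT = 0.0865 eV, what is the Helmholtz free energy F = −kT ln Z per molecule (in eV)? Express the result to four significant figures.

-0.0006944 eV

Eᵢ/kT = 0, 4.82081.
Z = Σ e^(−Eᵢ/kT) = e^(−0) + e^(−4.82081) = 1.00000 + 0.00806026 = 1.00806.
F = −kT ln Z = −0.0865 × ln(1.00806) = −0.0865 × 0.00802769 = -0.0006944 eV.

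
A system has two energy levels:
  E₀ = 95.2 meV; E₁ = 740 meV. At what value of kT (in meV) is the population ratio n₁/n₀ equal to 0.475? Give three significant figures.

866 meV

n₁/n₀ = exp[−(E₁−E₀)/kT] = 0.475.
⇒ (E₁−E₀)/kT = ln(1/0.475) = ln(2.1053) = 0.74446.
kT = 644.8 meV / 0.74446 = 866 meV.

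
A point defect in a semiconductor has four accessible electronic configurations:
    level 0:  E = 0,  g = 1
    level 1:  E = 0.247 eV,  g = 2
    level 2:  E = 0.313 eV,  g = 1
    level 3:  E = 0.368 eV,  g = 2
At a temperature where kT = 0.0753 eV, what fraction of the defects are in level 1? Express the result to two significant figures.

Eᵢ/kT = 0, 3.280, 4.157, 4.887.
Z = Σ gᵢe^(−Eᵢ/kT) = 1·e^(−0) + 2·e^(−3.280) + 1·e^(−4.157) + 2·e^(−4.887) = 1.000 + 0.07526 + 0.01565 + 0.01509 = 1.106.
P₁ = g₁ e^(−E₁/kT) / Z = 0.07526/1.106 = 0.068.

0.068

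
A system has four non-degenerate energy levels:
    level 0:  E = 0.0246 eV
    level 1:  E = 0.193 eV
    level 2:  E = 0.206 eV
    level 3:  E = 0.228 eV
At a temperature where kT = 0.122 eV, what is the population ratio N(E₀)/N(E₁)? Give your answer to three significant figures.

3.98

n₀/n₁ = exp[−(E₀−E₁)/kT] = exp(−(-0.1684 eV)/(0.122 eV)) = exp(1.3803) = 3.98.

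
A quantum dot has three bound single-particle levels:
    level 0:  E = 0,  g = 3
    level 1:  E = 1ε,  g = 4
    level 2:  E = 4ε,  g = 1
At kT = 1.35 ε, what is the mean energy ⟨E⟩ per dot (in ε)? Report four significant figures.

0.4263 ε

Eᵢ/kT = 0, 0.740741, 2.96296.
Z = Σ gᵢe^(−Eᵢ/kT) = 3·e^(−0) + 4·e^(−0.740741) + 1·e^(−2.96296) = 3.00000 + 1.90704 + 0.0516658 = 4.95871.
⟨E⟩ = Σ Eᵢ gᵢe^(−Eᵢ/kT) / Z = (0·3.00000 + 1·1.90704 + 4·0.0516658) / 4.95871 = 0.4263 ε.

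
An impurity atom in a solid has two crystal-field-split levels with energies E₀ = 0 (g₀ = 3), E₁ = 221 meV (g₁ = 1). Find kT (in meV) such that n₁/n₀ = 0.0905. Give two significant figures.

n₁/n₀ = (g₁/g₀) exp[−(E₁−E₀)/kT] = 0.0905.
⇒ (E₁−E₀)/kT = ln((1/3)/0.0905) = ln(3.683) = 1.304.
kT = 221 meV / 1.304 = 170 meV.

170 meV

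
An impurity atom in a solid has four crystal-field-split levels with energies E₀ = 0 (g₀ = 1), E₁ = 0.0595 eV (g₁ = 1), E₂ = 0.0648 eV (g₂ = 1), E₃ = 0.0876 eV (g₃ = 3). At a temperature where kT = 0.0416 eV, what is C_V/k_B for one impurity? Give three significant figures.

0.815

Eᵢ/kT = 0, 1.4303, 1.5577, 2.1058.
Z = Σ gᵢe^(−Eᵢ/kT) = 1·e^(−0) + 1·e^(−1.4303) + 1·e^(−1.5577) + 3·e^(−2.1058) = 1.0000 + 0.23924 + 0.21062 + 0.36524 = 1.8151.
⟨E⟩ = 0.032989 eV, ⟨E²⟩ = 0.0024980 eV².
C_V/k_B = (⟨E²⟩ − ⟨E⟩²)/(kT)² = (0.0024980 − 0.0010883)/0.0017306 = 0.815.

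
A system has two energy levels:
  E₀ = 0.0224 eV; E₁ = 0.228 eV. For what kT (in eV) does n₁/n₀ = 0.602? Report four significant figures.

0.4051 eV

n₁/n₀ = exp[−(E₁−E₀)/kT] = 0.602.
⇒ (E₁−E₀)/kT = ln(1/0.602) = ln(1.66113) = 0.507498.
kT = 0.2056 eV / 0.507498 = 0.4051 eV.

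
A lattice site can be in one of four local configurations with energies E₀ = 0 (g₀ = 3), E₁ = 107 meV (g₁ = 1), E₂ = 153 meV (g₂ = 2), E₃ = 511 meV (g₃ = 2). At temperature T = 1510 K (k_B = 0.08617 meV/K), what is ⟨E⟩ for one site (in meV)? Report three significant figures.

k_BT = 0.08617 × 1510 K = 130.12 meV.
Eᵢ/kT = 0, 0.82232, 1.1758, 3.9271.
Z = Σ gᵢe^(−Eᵢ/kT) = 3·e^(−0) + 1·e^(−0.82232) + 2·e^(−1.1758) + 2·e^(−3.9271) = 3.0000 + 0.43941 + 0.61714 + 0.039401 = 4.0960.
⟨E⟩ = Σ Eᵢ gᵢe^(−Eᵢ/kT) / Z = (0·3.0000 + 107·0.43941 + 153·0.61714 + 511·0.039401) / 4.0960 = 39.4 meV.

39.4 meV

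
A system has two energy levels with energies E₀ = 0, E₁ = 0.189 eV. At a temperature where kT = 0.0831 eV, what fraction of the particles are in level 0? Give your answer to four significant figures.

Eᵢ/kT = 0, 2.27437.
Z = Σ e^(−Eᵢ/kT) = e^(−0) + e^(−2.27437) = 1.00000 + 0.102862 = 1.10286.
P₀ = e^(−E₀/kT) / Z = 1.00000/1.10286 = 0.9067.

0.9067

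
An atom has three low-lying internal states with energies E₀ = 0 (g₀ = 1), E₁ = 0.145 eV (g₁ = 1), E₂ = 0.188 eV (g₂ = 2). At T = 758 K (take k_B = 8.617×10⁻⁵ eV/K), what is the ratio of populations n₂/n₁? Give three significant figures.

k_BT = 8.617×10⁻⁵ × 758 K = 0.065317 eV.
n₂/n₁ = (g₂/g₁) exp[−(E₂−E₁)/kT] = (2/1) × exp(−(0.043 eV)/(0.065317 eV)) = (2/1) × exp(-0.65833) = 1.04.

1.04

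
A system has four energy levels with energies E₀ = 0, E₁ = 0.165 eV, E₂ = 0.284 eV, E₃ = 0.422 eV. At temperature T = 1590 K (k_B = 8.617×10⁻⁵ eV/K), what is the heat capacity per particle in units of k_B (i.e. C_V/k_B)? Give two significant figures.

k_BT = 8.617×10⁻⁵ × 1590 K = 0.1370 eV.
Eᵢ/kT = 0, 1.204, 2.073, 3.080.
Z = Σ e^(−Eᵢ/kT) = e^(−0) + e^(−1.204) + e^(−2.073) + e^(−3.080) = 1.000 + 0.3000 + 0.1258 + 0.04596 = 1.472.
⟨E⟩ = 0.07107 eV, ⟨E²⟩ = 0.01800 eV².
C_V/k_B = (⟨E²⟩ − ⟨E⟩²)/(kT)² = (0.01800 − 0.005051)/0.01877 = 0.69.

0.69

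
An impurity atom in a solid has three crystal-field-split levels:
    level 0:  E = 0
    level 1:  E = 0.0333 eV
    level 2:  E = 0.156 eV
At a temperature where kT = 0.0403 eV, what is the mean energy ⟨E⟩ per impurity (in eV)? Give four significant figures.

0.01222 eV

Eᵢ/kT = 0, 0.826303, 3.87097.
Z = Σ e^(−Eᵢ/kT) = e^(−0) + e^(−0.826303) + e^(−3.87097) = 1.00000 + 0.437664 + 0.0208381 = 1.45850.
⟨E⟩ = Σ Eᵢ e^(−Eᵢ/kT) / Z = (0·1.00000 + 0.0333·0.437664 + 0.156·0.0208381) / 1.45850 = 0.01222 eV.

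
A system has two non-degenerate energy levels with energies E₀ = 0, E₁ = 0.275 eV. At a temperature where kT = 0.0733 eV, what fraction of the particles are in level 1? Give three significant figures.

0.0229

Eᵢ/kT = 0, 3.7517.
Z = Σ e^(−Eᵢ/kT) = e^(−0) + e^(−3.7517) = 1.0000 + 0.023478 = 1.0235.
P₁ = e^(−E₁/kT) / Z = 0.023478/1.0235 = 0.0229.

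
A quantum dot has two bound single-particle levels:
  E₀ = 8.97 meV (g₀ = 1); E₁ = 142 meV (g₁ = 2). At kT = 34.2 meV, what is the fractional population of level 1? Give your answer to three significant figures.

0.0393

Eᵢ/kT = 0.26228, 4.1520.
Z = Σ gᵢe^(−Eᵢ/kT) = 1·e^(−0.26228) + 2·e^(−4.1520) = 0.76930 + 0.031466 = 0.80077.
P₁ = g₁ e^(−E₁/kT) / Z = 0.031466/0.80077 = 0.0393.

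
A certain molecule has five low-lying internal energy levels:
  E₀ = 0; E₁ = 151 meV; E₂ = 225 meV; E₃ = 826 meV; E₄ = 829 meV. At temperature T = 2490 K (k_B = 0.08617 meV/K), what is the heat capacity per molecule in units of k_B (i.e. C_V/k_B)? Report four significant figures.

0.4504

k_BT = 0.08617 × 2490 K = 214.563 meV.
Eᵢ/kT = 0, 0.703756, 1.04864, 3.84969, 3.86367.
Z = Σ e^(−Eᵢ/kT) = e^(−0) + e^(−0.703756) + e^(−1.04864) + e^(−3.84969) + e^(−3.86367) = 1.00000 + 0.494724 + 0.350414 + 0.0212863 + 0.0209908 = 1.88742.
⟨E⟩ = 99.8879 meV, ⟨E²⟩ = 30713.2 meV².
C_V/k_B = (⟨E²⟩ − ⟨E⟩²)/(kT)² = (30713.2 − 9977.59)/46037.3 = 0.4504.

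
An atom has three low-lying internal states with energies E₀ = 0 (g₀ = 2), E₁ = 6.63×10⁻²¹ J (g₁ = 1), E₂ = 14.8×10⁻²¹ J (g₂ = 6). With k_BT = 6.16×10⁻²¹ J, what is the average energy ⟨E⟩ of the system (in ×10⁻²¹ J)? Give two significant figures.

Eᵢ/kT = 0, 1.076, 2.403.
Z = Σ gᵢe^(−Eᵢ/kT) = 2·e^(−0) + 1·e^(−1.076) + 6·e^(−2.403) = 2.000 + 0.3410 + 0.5427 = 2.884.
⟨E⟩ = Σ Eᵢ gᵢe^(−Eᵢ/kT) / Z = (0·2.000 + 6.63·0.3410 + 14.8·0.5427) / 2.884 = 3.6 ×10⁻²¹ J.

3.6 ×10⁻²¹ J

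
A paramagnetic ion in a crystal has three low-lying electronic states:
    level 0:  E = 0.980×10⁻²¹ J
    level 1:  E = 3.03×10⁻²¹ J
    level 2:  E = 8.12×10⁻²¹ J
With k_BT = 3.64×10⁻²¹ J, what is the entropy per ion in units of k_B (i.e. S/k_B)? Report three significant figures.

Eᵢ/kT = 0.26923, 0.83242, 2.2308.
Z = Σ e^(−Eᵢ/kT) = e^(−0.26923) + e^(−0.83242) + e^(−2.2308) = 0.76397 + 0.43500 + 0.10744 = 1.3064.
⟨E⟩ = Σ EᵢPᵢ = 2.2498 ×10⁻²¹ J.
S/k_B = ln Z + ⟨E⟩/kT = ln(1.3064) + 2.2498/3.64 = 0.26728 + 0.61808 = 0.885.

0.885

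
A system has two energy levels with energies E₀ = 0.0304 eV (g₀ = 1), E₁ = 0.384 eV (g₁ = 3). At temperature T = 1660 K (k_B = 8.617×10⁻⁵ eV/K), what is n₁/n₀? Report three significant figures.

0.253

k_BT = 8.617×10⁻⁵ × 1660 K = 0.14304 eV.
n₁/n₀ = (g₁/g₀) exp[−(E₁−E₀)/kT] = (3/1) × exp(−(0.3536 eV)/(0.14304 eV)) = (3/1) × exp(-2.4720) = 0.253.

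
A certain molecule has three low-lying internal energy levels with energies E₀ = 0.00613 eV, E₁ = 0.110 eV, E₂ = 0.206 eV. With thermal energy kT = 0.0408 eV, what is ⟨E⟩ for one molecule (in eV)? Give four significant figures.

Eᵢ/kT = 0.150245, 2.69608, 5.04902.
Z = Σ e^(−Eᵢ/kT) = e^(−0.150245) + e^(−2.69608) + e^(−5.04902) = 0.860497 + 0.0674695 + 0.00641562 = 0.934382.
⟨E⟩ = Σ Eᵢ e^(−Eᵢ/kT) / Z = (0.00613·0.860497 + 0.110·0.0674695 + 0.206·0.00641562) / 0.934382 = 0.01500 eV.

0.01500 eV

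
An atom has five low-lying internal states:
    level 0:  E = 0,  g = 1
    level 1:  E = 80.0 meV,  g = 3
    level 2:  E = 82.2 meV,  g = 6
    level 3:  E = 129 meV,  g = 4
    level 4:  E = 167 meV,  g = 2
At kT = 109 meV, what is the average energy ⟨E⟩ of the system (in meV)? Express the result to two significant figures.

Eᵢ/kT = 0, 0.7339, 0.7541, 1.183, 1.532.
Z = Σ gᵢe^(−Eᵢ/kT) = 1·e^(−0) + 3·e^(−0.7339) + 6·e^(−0.7541) + 4·e^(−1.183) + 2·e^(−1.532) = 1.000 + 1.440 + 2.823 + 1.225 + 0.4322 = 6.920.
⟨E⟩ = Σ Eᵢ gᵢe^(−Eᵢ/kT) / Z = (0·1.000 + 80.0·1.440 + 82.2·2.823 + 129·1.225 + 167·0.4322) / 6.920 = 83 meV.

83 meV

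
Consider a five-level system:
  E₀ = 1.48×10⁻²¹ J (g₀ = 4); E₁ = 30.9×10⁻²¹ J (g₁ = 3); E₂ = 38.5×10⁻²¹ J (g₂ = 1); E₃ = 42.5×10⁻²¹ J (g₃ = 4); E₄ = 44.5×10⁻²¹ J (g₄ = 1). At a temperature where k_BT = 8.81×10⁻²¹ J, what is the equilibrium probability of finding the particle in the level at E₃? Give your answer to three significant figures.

0.00912

Eᵢ/kT = 0.16799, 3.5074, 4.3700, 4.8241, 5.0511.
Z = Σ gᵢe^(−Eᵢ/kT) = 4·e^(−0.16799) + 3·e^(−3.5074) + 1·e^(−4.3700) + 4·e^(−4.8241) + 1·e^(−5.0511) = 3.3814 + 0.089924 + 0.012651 + 0.032135 + 0.0064023 = 3.5225.
P₃ = g₃ e^(−E₃/kT) / Z = 0.032135/3.5225 = 0.00912.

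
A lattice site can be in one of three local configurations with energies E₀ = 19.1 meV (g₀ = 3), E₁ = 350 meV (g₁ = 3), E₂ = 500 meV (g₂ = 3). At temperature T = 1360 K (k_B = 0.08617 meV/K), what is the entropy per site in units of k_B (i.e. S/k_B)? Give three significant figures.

k_BT = 0.08617 × 1360 K = 117.19 meV.
Eᵢ/kT = 0.16298, 2.9866, 4.2666.
Z = Σ gᵢe^(−Eᵢ/kT) = 3·e^(−0.16298) + 3·e^(−2.9866) + 3·e^(−4.2666) = 2.5488 + 0.15138 + 0.042088 = 2.7423.
⟨E⟩ = Σ EᵢPᵢ = 44.747 meV.
S/k_B = ln Z + ⟨E⟩/kT = ln(2.7423) + 44.747/117.19 = 1.0088 + 0.38183 = 1.39.

1.39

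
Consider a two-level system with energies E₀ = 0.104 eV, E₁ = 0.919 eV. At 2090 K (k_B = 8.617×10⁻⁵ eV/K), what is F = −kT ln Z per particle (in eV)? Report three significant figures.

k_BT = 8.617×10⁻⁵ × 2090 K = 0.18010 eV.
Eᵢ/kT = 0.57746, 5.1027.
Z = Σ e^(−Eᵢ/kT) = e^(−0.57746) + e^(−5.1027) = 0.56132 + 0.0060803 = 0.56740.
F = −kT ln Z = −0.18010 × ln(0.56740) = −0.18010 × -0.56669 = 0.102 eV.

0.102 eV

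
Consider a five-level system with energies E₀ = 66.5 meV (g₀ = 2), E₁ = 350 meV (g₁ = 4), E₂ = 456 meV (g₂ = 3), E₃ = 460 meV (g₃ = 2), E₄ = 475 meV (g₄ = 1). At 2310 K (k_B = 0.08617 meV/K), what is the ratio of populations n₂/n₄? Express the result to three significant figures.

k_BT = 0.08617 × 2310 K = 199.05 meV.
n₂/n₄ = (g₂/g₄) exp[−(E₂−E₄)/kT] = (3/1) × exp(−(-19 meV)/(199.05 meV)) = (3/1) × exp(0.095453) = 3.30.

3.30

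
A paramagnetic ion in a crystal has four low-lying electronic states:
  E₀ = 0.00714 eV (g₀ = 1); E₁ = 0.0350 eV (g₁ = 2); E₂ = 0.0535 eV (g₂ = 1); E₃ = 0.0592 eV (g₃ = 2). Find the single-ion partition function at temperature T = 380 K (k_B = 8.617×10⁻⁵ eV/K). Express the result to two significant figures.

k_BT = 8.617×10⁻⁵ × 380 K = 0.03274 eV.
Eᵢ/kT = 0.2181, 1.069, 1.634, 1.808.
Z = Σ gᵢe^(−Eᵢ/kT) = 1·e^(−0.2181) + 2·e^(−1.069) + 1·e^(−1.634) + 2·e^(−1.808) = 0.8040 + 0.6867 + 0.1951 + 0.3280 = 2.014.

Z = 2.0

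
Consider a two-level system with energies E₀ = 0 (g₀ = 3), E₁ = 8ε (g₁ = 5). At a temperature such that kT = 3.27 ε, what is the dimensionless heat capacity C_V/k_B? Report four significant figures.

Eᵢ/kT = 0, 2.44648.
Z = Σ gᵢe^(−Eᵢ/kT) = 3·e^(−0) + 5·e^(−2.44648) = 3.00000 + 0.432989 = 3.43299.
⟨E⟩ = 1.00901 ε, ⟨E²⟩ = 8.07206 ε².
C_V/k_B = (⟨E²⟩ − ⟨E⟩²)/(kT)² = (8.07206 − 1.01810)/10.6929 = 0.6597.

0.6597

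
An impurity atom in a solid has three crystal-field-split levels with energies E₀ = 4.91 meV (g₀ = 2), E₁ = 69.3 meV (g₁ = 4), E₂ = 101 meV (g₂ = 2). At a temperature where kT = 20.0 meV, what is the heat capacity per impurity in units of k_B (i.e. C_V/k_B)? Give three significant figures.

Eᵢ/kT = 0.24550, 3.4650, 5.0500.
Z = Σ gᵢe^(−Eᵢ/kT) = 2·e^(−0.24550) + 4·e^(−3.4650) + 2·e^(−5.0500) = 1.5646 + 0.12509 + 0.012819 = 1.7025.
⟨E⟩ = 10.365 meV, ⟨E²⟩ = 451.82 meV².
C_V/k_B = (⟨E²⟩ − ⟨E⟩²)/(kT)² = (451.82 − 107.43)/400.00 = 0.861.

0.861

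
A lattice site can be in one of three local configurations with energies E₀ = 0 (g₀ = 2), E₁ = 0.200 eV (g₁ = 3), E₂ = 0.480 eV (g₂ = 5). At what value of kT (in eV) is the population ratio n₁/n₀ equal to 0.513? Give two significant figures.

n₁/n₀ = (g₁/g₀) exp[−(E₁−E₀)/kT] = 0.513.
⇒ (E₁−E₀)/kT = ln((3/2)/0.513) = ln(2.924) = 1.073.
kT = 0.200 eV / 1.073 = 0.19 eV.

0.19 eV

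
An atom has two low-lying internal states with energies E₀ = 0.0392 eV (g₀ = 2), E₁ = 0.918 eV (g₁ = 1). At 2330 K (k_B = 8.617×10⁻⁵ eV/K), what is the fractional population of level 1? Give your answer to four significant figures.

0.006242

k_BT = 8.617×10⁻⁵ × 2330 K = 0.200776 eV.
Eᵢ/kT = 0.195242, 4.57226.
Z = Σ gᵢe^(−Eᵢ/kT) = 2·e^(−0.195242) + 1·e^(−4.57226) = 1.64527 + 0.0103346 = 1.65560.
P₁ = g₁ e^(−E₁/kT) / Z = 0.0103346/1.65560 = 0.006242.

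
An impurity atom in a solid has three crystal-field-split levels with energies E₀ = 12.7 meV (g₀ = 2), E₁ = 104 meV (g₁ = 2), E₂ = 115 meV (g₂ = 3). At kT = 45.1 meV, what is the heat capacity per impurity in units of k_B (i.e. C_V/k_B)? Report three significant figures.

0.809

Eᵢ/kT = 0.28160, 2.3060, 2.5499.
Z = Σ gᵢe^(−Eᵢ/kT) = 2·e^(−0.28160) + 2·e^(−2.3060) + 3·e^(−2.5499) = 1.5092 + 0.19932 + 0.23427 = 1.9428.
⟨E⟩ = 34.402 meV, ⟨E²⟩ = 2829.7 meV².
C_V/k_B = (⟨E²⟩ − ⟨E⟩²)/(kT)² = (2829.7 − 1183.5)/2034.0 = 0.809.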